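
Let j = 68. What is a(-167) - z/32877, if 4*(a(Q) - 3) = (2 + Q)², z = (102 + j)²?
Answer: 895355249/131508 ≈ 6808.4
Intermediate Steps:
z = 28900 (z = (102 + 68)² = 170² = 28900)
a(Q) = 3 + (2 + Q)²/4
a(-167) - z/32877 = (3 + (2 - 167)²/4) - 28900/32877 = (3 + (¼)*(-165)²) - 28900/32877 = (3 + (¼)*27225) - 1*28900/32877 = (3 + 27225/4) - 28900/32877 = 27237/4 - 28900/32877 = 895355249/131508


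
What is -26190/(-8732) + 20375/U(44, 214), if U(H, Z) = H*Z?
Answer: 106129885/20555128 ≈ 5.1632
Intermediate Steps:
-26190/(-8732) + 20375/U(44, 214) = -26190/(-8732) + 20375/((44*214)) = -26190*(-1/8732) + 20375/9416 = 13095/4366 + 20375*(1/9416) = 13095/4366 + 20375/9416 = 106129885/20555128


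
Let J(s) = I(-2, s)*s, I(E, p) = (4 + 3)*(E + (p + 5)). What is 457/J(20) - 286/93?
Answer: -878419/299460 ≈ -2.9333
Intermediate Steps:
I(E, p) = 35 + 7*E + 7*p (I(E, p) = 7*(E + (5 + p)) = 7*(5 + E + p) = 35 + 7*E + 7*p)
J(s) = s*(21 + 7*s) (J(s) = (35 + 7*(-2) + 7*s)*s = (35 - 14 + 7*s)*s = (21 + 7*s)*s = s*(21 + 7*s))
457/J(20) - 286/93 = 457/((7*20*(3 + 20))) - 286/93 = 457/((7*20*23)) - 286*1/93 = 457/3220 - 286/93 = -878419/299460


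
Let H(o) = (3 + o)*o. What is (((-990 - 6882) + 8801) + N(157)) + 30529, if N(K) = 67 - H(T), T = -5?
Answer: 31515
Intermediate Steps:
H(o) = o*(3 + o)
N(K) = 57 (N(K) = 67 - (-5)*(3 - 5) = 67 - (-5)*(-2) = 67 - 1*10 = 67 - 10 = 57)
(((-990 - 6882) + 8801) + N(157)) + 30529 = (((-990 - 6882) + 8801) + 57) + 30529 = ((-7872 + 8801) + 57) + 30529 = (929 + 57) + 30529 = 986 + 30529 = 31515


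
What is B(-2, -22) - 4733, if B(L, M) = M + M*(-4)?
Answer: -4667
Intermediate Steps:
B(L, M) = -3*M (B(L, M) = M - 4*M = -3*M)
B(-2, -22) - 4733 = -3*(-22) - 4733 = 66 - 4733 = -4667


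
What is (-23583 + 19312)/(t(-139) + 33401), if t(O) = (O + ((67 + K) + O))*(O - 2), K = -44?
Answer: -4271/69356 ≈ -0.061581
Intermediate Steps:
t(O) = (-2 + O)*(23 + 2*O) (t(O) = (O + ((67 - 44) + O))*(O - 2) = (O + (23 + O))*(-2 + O) = (23 + 2*O)*(-2 + O) = (-2 + O)*(23 + 2*O))
(-23583 + 19312)/(t(-139) + 33401) = (-23583 + 19312)/((-46 + 2*(-139)² + 19*(-139)) + 33401) = -4271/((-46 + 2*19321 - 2641) + 33401) = -4271/((-46 + 38642 - 2641) + 33401) = -4271/(35955 + 33401) = -4271/69356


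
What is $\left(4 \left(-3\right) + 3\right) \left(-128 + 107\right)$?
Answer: $189$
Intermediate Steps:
$\left(4 \left(-3\right) + 3\right) \left(-128 + 107\right) = \left(-12 + 3\right) \left(-21\right) = \left(-9\right) \left(-21\right) = 189$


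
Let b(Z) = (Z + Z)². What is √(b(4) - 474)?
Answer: I*√410 ≈ 20.248*I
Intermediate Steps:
b(Z) = 4*Z² (b(Z) = (2*Z)² = 4*Z²)
√(b(4) - 474) = √(4*4² - 474) = √(4*16 - 474) = √(64 - 474) = √(-410) = I*√410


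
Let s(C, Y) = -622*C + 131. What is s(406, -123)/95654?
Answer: -252401/95654 ≈ -2.6387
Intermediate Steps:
s(C, Y) = 131 - 622*C
s(406, -123)/95654 = (131 - 622*406)/95654 = (131 - 252532)*(1/95654) = -252401*1/95654 = -252401/95654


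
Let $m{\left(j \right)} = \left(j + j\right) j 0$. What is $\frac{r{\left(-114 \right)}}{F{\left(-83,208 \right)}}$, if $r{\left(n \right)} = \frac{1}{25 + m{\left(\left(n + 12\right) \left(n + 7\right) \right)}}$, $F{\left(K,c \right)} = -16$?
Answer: $- \frac{1}{400} \approx -0.0025$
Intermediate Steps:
$m{\left(j \right)} = 0$ ($m{\left(j \right)} = 2 j j 0 = 2 j^{2} \cdot 0 = 0$)
$r{\left(n \right)} = \frac{1}{25}$ ($r{\left(n \right)} = \frac{1}{25 + 0} = \frac{1}{25}$)
$\frac{r{\left(-114 \right)}}{F{\left(-83,208 \right)}} = \frac{1}{25 \left(-16\right)} = \frac{1}{25} \left(- \frac{1}{16}\right) = - \frac{1}{400}$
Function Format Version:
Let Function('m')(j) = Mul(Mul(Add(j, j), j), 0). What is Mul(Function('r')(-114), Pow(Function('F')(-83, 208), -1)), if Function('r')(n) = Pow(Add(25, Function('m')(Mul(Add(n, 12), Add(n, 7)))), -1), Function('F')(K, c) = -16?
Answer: Rational(-1, 400) ≈ -0.0025000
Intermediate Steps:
Function('m')(j) = 0 (Function('m')(j) = Mul(Mul(Mul(2, j), j), 0) = Mul(Mul(2, Pow(j, 2)), 0) = 0)
Function('r')(n) = Rational(1, 25) (Function('r')(n) = Pow(Add(25, 0), -1) = Pow(25, -1) = Rational(1, 25))
Mul(Function('r')(-114), Pow(Function('F')(-83, 208), -1)) = Mul(Rational(1, 25), Pow(-16, -1)) = Mul(Rational(1, 25), Rational(-1, 16)) = Rational(-1, 400)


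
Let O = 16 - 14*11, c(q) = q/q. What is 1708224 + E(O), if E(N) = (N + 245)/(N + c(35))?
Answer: 234026581/137 ≈ 1.7082e+6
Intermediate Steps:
c(q) = 1
O = -138 (O = 16 - 154 = -138)
E(N) = (245 + N)/(1 + N) (E(N) = (N + 245)/(N + 1) = (245 + N)/(1 + N))
1708224 + E(O) = 1708224 + (245 - 138)/(1 - 138) = 1708224 + 107/(-137) = 1708224 - 1/137*107 = 1708224 - 107/137 = 234026581/137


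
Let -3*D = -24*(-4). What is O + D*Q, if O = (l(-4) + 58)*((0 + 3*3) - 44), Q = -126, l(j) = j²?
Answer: 1442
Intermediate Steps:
D = -32 (D = -(-8)*(-4) = -⅓*96 = -32)
O = -2590 (O = ((-4)² + 58)*((0 + 3*3) - 44) = (16 + 58)*((0 + 9) - 44) = 74*(9 - 44) = 74*(-35) = -2590)
O + D*Q = -2590 - 32*(-126) = -2590 + 4032 = 1442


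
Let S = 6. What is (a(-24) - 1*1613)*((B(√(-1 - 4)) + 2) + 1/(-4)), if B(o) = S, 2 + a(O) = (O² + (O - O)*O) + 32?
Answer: -31217/4 ≈ -7804.3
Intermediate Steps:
a(O) = 30 + O² (a(O) = -2 + ((O² + (O - O)*O) + 32) = -2 + ((O² + 0*O) + 32) = -2 + ((O² + 0) + 32) = -2 + (O² + 32) = -2 + (32 + O²) = 30 + O²)
B(o) = 6
(a(-24) - 1*1613)*((B(√(-1 - 4)) + 2) + 1/(-4)) = ((30 + (-24)²) - 1*1613)*((6 + 2) + 1/(-4)) = ((30 + 576) - 1613)*(8 - ¼) = (606 - 1613)*(31/4) = -1007*31/4 = -31217/4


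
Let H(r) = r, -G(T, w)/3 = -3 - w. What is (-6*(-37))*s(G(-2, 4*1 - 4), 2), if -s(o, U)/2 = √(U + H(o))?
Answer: -444*√11 ≈ -1472.6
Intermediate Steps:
G(T, w) = 9 + 3*w (G(T, w) = -3*(-3 - w) = 9 + 3*w)
s(o, U) = -2*√(U + o)
(-6*(-37))*s(G(-2, 4*1 - 4), 2) = (-6*(-37))*(-2*√(2 + (9 + 3*(4*1 - 4)))) = 222*(-2*√(2 + (9 + 3*(4 - 4)))) = 222*(-2*√(2 + (9 + 3*0))) = 222*(-2*√(2 + (9 + 0))) = 222*(-2*√(2 + 9)) = 222*(-2*√11) = -444*√11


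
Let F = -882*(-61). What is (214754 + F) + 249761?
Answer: 518317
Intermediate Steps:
F = 53802
(214754 + F) + 249761 = (214754 + 53802) + 249761 = 268556 + 249761 = 518317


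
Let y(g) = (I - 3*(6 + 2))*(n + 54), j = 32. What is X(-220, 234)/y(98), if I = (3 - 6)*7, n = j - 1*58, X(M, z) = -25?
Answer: 5/252 ≈ 0.019841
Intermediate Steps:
n = -26 (n = 32 - 1*58 = 32 - 58 = -26)
I = -21 (I = -3*7 = -21)
y(g) = -1260 (y(g) = (-21 - 3*(6 + 2))*(-26 + 54) = (-21 - 3*8)*28 = (-21 - 24)*28 = -45*28 = -1260)
X(-220, 234)/y(98) = -25/(-1260) = -25*(-1/1260) = 5/252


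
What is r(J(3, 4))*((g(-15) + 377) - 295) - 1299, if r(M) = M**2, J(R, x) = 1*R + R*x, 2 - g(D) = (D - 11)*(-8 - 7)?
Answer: -70149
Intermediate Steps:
g(D) = -163 + 15*D (g(D) = 2 - (D - 11)*(-8 - 7) = 2 - (-11 + D)*(-15) = 2 - (165 - 15*D) = 2 + (-165 + 15*D) = -163 + 15*D)
J(R, x) = R + R*x
r(J(3, 4))*((g(-15) + 377) - 295) - 1299 = (3*(1 + 4))**2*(((-163 + 15*(-15)) + 377) - 295) - 1299 = (3*5)**2*(((-163 - 225) + 377) - 295) - 1299 = 15**2*((-388 + 377) - 295) - 1299 = 225*(-11 - 295) - 1299 = 225*(-306) - 1299 = -68850 - 1299 = -70149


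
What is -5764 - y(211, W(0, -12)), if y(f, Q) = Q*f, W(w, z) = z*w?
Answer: -5764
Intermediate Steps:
W(w, z) = w*z
-5764 - y(211, W(0, -12)) = -5764 - 0*(-12)*211 = -5764 - 0*211 = -5764 - 1*0 = -5764 + 0 = -5764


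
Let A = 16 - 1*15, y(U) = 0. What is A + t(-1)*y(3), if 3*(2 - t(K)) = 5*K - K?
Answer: 1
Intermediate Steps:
A = 1 (A = 16 - 15 = 1)
t(K) = 2 - 4*K/3 (t(K) = 2 - (5*K - K)/3 = 2 - 4*K/3)
A + t(-1)*y(3) = 1 + (2 - 4/3*(-1))*0 = 1 + (2 + 4/3)*0 = 1 + (10/3)*0 = 1 + 0 = 1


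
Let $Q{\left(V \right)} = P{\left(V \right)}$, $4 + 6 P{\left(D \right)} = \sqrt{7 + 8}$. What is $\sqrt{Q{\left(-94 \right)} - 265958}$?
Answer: $\frac{\sqrt{-9574512 + 6 \sqrt{15}}}{6} \approx 515.71 i$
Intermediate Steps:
$P{\left(D \right)} = - \frac{2}{3} + \frac{\sqrt{15}}{6}$ ($P{\left(D \right)} = - \frac{2}{3} + \frac{\sqrt{7 + 8}}{6} = - \frac{2}{3} + \frac{\sqrt{15}}{6}$)
$Q{\left(V \right)} = - \frac{2}{3} + \frac{\sqrt{15}}{6}$
$\sqrt{Q{\left(-94 \right)} - 265958} = \sqrt{\left(- \frac{2}{3} + \frac{\sqrt{15}}{6}\right) - 265958} = \sqrt{- \frac{797876}{3} + \frac{\sqrt{15}}{6}}$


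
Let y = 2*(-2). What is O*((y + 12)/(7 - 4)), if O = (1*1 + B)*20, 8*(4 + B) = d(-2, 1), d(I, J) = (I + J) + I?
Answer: -180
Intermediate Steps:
y = -4
d(I, J) = J + 2*I
B = -35/8 (B = -4 + (1 + 2*(-2))/8 = -4 + (1 - 4)/8 = -4 + (⅛)*(-3) = -4 - 3/8 = -35/8 ≈ -4.3750)
O = -135/2 (O = (1*1 - 35/8)*20 = (1 - 35/8)*20 = -27/8*20 = -135/2 ≈ -67.500)
O*((y + 12)/(7 - 4)) = -135*(-4 + 12)/(2*(7 - 4)) = -540/3 = -135/2*8/3 = -180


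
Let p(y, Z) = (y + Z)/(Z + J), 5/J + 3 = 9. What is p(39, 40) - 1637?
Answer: -400591/245 ≈ -1635.1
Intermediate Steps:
J = ⅚ (J = 5/(-3 + 9) = 5/6 = 5*(⅙) = ⅚ ≈ 0.83333)
p(y, Z) = (Z + y)/(⅚ + Z) (p(y, Z) = (y + Z)/(Z + ⅚) = (Z + y)/(⅚ + Z))
p(39, 40) - 1637 = 6*(40 + 39)/(5 + 6*40) - 1637 = 6*79/(5 + 240) - 1637 = 6*79/245 - 1637 = 6*(1/245)*79 - 1637 = 474/245 - 1637 = -400591/245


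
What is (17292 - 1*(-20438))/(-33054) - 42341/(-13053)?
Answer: 21596422/10272711 ≈ 2.1023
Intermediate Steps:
(17292 - 1*(-20438))/(-33054) - 42341/(-13053) = (17292 + 20438)*(-1/33054) - 42341*(-1/13053) = 37730*(-1/33054) + 42341/13053 = -2695/2361 + 42341/13053 = 21596422/10272711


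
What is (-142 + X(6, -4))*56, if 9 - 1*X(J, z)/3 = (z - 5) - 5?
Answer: -4088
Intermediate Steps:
X(J, z) = 57 - 3*z (X(J, z) = 27 - 3*((z - 5) - 5) = 27 - 3*((-5 + z) - 5) = 27 - 3*(-10 + z) = 27 + (30 - 3*z) = 57 - 3*z)
(-142 + X(6, -4))*56 = (-142 + (57 - 3*(-4)))*56 = (-142 + (57 + 12))*56 = (-142 + 69)*56 = -73*56 = -4088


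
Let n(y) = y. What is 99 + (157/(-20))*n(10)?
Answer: 41/2 ≈ 20.500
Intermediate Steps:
99 + (157/(-20))*n(10) = 99 + (157/(-20))*10 = 99 + (157*(-1/20))*10 = 99 - 157/20*10 = 99 - 157/2 = 41/2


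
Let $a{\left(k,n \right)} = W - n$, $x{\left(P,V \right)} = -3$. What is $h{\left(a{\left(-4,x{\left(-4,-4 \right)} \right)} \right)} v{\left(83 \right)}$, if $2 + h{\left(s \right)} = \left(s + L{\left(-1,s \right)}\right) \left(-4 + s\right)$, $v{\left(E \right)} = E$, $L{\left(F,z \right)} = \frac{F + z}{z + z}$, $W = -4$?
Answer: $-166$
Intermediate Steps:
$a{\left(k,n \right)} = -4 - n$
$L{\left(F,z \right)} = \frac{F + z}{2 z}$
$h{\left(s \right)} = -2 + \left(-4 + s\right) \left(s + \frac{-1 + s}{2 s}\right)$ ($h{\left(s \right)} = -2 + \left(s + \frac{-1 + s}{2 s}\right) \left(-4 + s\right) = -2 + \left(-4 + s\right) \left(s + \frac{-1 + s}{2 s}\right)$)
$h{\left(a{\left(-4,x{\left(-4,-4 \right)} \right)} \right)} v{\left(83 \right)} = \left(- \frac{9}{2} + \left(-4 - -3\right)^{2} + \frac{2}{-4 - -3} - \frac{7 \left(-4 - -3\right)}{2}\right) 83 = \left(- \frac{9}{2} + \left(-4 + 3\right)^{2} + \frac{2}{-4 + 3} - \frac{7 \left(-4 + 3\right)}{2}\right) 83 = \left(- \frac{9}{2} + \left(-1\right)^{2} + \frac{2}{-1} - - \frac{7}{2}\right) 83 = \left(- \frac{9}{2} + 1 + 2 \left(-1\right) + \frac{7}{2}\right) 83 = \left(- \frac{9}{2} + 1 - 2 + \frac{7}{2}\right) 83 = \left(-2\right) 83 = -166$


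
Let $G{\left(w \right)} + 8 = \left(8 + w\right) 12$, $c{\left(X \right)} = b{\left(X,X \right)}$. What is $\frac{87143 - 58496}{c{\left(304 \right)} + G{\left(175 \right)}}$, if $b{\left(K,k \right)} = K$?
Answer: $\frac{28647}{2492} \approx 11.496$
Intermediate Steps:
$c{\left(X \right)} = X$
$G{\left(w \right)} = 88 + 12 w$ ($G{\left(w \right)} = -8 + \left(8 + w\right) 12 = -8 + \left(96 + 12 w\right) = 88 + 12 w$)
$\frac{87143 - 58496}{c{\left(304 \right)} + G{\left(175 \right)}} = \frac{87143 - 58496}{304 + \left(88 + 12 \cdot 175\right)} = \frac{28647}{304 + \left(88 + 2100\right)} = \frac{28647}{304 + 2188} = \frac{28647}{2492}$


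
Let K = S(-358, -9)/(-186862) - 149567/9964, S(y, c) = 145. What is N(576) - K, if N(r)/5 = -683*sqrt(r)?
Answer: -76286398911873/930946484 ≈ -81945.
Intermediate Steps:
N(r) = -3415*sqrt(r) (N(r) = 5*(-683*sqrt(r)) = -3415*sqrt(r))
K = -13974916767/930946484 (K = 145/(-186862) - 149567/9964 = 145*(-1/186862) - 149567*1/9964 = -145/186862 - 149567/9964 = -13974916767/930946484 ≈ -15.012)
N(576) - K = -3415*sqrt(576) - 1*(-13974916767/930946484) = -3415*24 + 13974916767/930946484 = -81960 + 13974916767/930946484 = -76286398911873/930946484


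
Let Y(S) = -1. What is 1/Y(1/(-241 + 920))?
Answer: -1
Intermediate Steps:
1/Y(1/(-241 + 920)) = 1/(-1) = -1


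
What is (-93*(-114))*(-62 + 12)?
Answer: -530100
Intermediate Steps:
(-93*(-114))*(-62 + 12) = 10602*(-50) = -530100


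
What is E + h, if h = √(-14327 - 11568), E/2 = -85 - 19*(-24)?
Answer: 742 + I*√25895 ≈ 742.0 + 160.92*I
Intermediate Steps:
E = 742 (E = 2*(-85 - 19*(-24)) = 2*(-85 + 456) = 2*371 = 742)
h = I*√25895 (h = √(-25895) = I*√25895 ≈ 160.92*I)
E + h = 742 + I*√25895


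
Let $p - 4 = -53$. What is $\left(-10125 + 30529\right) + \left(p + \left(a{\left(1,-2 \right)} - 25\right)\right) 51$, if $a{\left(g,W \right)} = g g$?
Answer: $16681$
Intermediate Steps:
$a{\left(g,W \right)} = g^{2}$
$p = -49$ ($p = 4 - 53 = -49$)
$\left(-10125 + 30529\right) + \left(p + \left(a{\left(1,-2 \right)} - 25\right)\right) 51 = \left(-10125 + 30529\right) + \left(-49 + \left(1^{2} - 25\right)\right) 51 = 20404 + \left(-49 + \left(1 - 25\right)\right) 51 = 20404 + \left(-49 - 24\right) 51 = 20404 - 3723 = 16681$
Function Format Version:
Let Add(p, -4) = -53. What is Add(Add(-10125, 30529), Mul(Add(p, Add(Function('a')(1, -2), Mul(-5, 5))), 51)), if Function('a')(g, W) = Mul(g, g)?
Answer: 16681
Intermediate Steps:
Function('a')(g, W) = Pow(g, 2)
p = -49 (p = Add(4, -53) = -49)
Add(Add(-10125, 30529), Mul(Add(p, Add(Function('a')(1, -2), Mul(-5, 5))), 51)) = Add(Add(-10125, 30529), Mul(Add(-49, Add(Pow(1, 2), Mul(-5, 5))), 51)) = Add(20404, Mul(Add(-49, Add(1, -25)), 51)) = Add(20404, Mul(Add(-49, -24), 51)) = Add(20404, Mul(-73, 51)) = Add(20404, -3723) = 16681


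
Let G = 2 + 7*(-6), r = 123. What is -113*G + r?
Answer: 4643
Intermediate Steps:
G = -40 (G = 2 - 42 = -40)
-113*G + r = -113*(-40) + 123 = 4520 + 123 = 4643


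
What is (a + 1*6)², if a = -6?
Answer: 0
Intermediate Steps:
(a + 1*6)² = (-6 + 1*6)² = (-6 + 6)² = 0² = 0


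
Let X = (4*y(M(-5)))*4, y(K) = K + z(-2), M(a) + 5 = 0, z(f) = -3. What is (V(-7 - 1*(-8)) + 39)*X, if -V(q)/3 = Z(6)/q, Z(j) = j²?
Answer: 8832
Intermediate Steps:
M(a) = -5 (M(a) = -5 + 0 = -5)
y(K) = -3 + K (y(K) = K - 3 = -3 + K)
V(q) = -108/q (V(q) = -3*6²/q = -108/q)
X = -128 (X = (4*(-3 - 5))*4 = (4*(-8))*4 = -32*4 = -128)
(V(-7 - 1*(-8)) + 39)*X = (-108/(-7 - 1*(-8)) + 39)*(-128) = (-108/(-7 + 8) + 39)*(-128) = (-108/1 + 39)*(-128) = (-108*1 + 39)*(-128) = (-108 + 39)*(-128) = -69*(-128) = 8832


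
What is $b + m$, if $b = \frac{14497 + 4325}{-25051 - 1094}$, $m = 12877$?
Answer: $\frac{112216781}{8715} \approx 12876.0$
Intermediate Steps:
$b = - \frac{6274}{8715}$ ($b = \frac{18822}{-26145} = 18822 \left(- \frac{1}{26145}\right) = - \frac{6274}{8715} \approx -0.71991$)
$b + m = - \frac{6274}{8715} + 12877 = \frac{112216781}{8715}$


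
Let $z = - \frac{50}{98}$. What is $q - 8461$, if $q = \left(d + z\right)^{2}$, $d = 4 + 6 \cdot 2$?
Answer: $- \frac{19738780}{2401} \approx -8221.1$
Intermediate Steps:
$z = - \frac{25}{49}$ ($z = \left(-50\right) \frac{1}{98} = - \frac{25}{49} \approx -0.5102$)
$d = 16$ ($d = 4 + 12 = 16$)
$q = \frac{576081}{2401}$ ($q = \left(16 - \frac{25}{49}\right)^{2} = \left(\frac{759}{49}\right)^{2} = \frac{576081}{2401} \approx 239.93$)
$q - 8461 = \frac{576081}{2401} - 8461 = - \frac{19738780}{2401}$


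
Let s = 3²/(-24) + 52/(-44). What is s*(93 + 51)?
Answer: -2466/11 ≈ -224.18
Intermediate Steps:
s = -137/88 (s = 9*(-1/24) + 52*(-1/44) = -3/8 - 13/11 = -137/88 ≈ -1.5568)
s*(93 + 51) = -137*(93 + 51)/88 = -137/88*144 = -2466/11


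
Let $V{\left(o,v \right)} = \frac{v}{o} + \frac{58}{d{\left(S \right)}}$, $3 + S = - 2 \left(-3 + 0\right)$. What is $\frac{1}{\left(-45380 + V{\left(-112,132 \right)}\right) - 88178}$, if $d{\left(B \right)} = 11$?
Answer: $- \frac{308}{41134603} \approx -7.4876 \cdot 10^{-6}$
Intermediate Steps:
$S = 3$ ($S = -3 - 2 \left(-3 + 0\right) = -3 - -6 = -3 + 6 = 3$)
$V{\left(o,v \right)} = \frac{58}{11} + \frac{v}{o}$ ($V{\left(o,v \right)} = \frac{v}{o} + \frac{58}{11} = \frac{58}{11} + \frac{v}{o}$)
$\frac{1}{\left(-45380 + V{\left(-112,132 \right)}\right) - 88178} = \frac{1}{\left(-45380 + \left(\frac{58}{11} + \frac{132}{-112}\right)\right) - 88178} = \frac{1}{\left(-45380 + \left(\frac{58}{11} + 132 \left(- \frac{1}{112}\right)\right)\right) - 88178} = \frac{1}{\left(-45380 + \left(\frac{58}{11} - \frac{33}{28}\right)\right) - 88178} = \frac{1}{\left(-45380 + \frac{1261}{308}\right) - 88178} = \frac{1}{- \frac{13975779}{308} - 88178} = \frac{1}{- \frac{41134603}{308}} = - \frac{308}{41134603}$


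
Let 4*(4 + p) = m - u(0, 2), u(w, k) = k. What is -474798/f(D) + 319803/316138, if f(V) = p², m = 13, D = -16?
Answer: -2401619046909/7903450 ≈ -3.0387e+5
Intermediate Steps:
p = -5/4 (p = -4 + (13 - 1*2)/4 = -4 + (13 - 2)/4 = -4 + (¼)*11 = -4 + 11/4 = -5/4 ≈ -1.2500)
f(V) = 25/16 (f(V) = (-5/4)² = 25/16)
-474798/f(D) + 319803/316138 = -474798/25/16 + 319803/316138 = -474798*16/25 + 319803*(1/316138) = -7596768/25 + 319803/316138 = -2401619046909/7903450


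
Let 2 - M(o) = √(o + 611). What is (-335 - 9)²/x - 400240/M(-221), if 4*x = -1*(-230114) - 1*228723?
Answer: 648089232/268463 + 200120*√390/193 ≈ 22891.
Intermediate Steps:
M(o) = 2 - √(611 + o) (M(o) = 2 - √(o + 611) = 2 - √(611 + o))
x = 1391/4 (x = (-1*(-230114) - 1*228723)/4 = (230114 - 228723)/4 = (¼)*1391 = 1391/4 ≈ 347.75)
(-335 - 9)²/x - 400240/M(-221) = (-335 - 9)²/(1391/4) - 400240/(2 - √(611 - 221)) = (-344)²*(4/1391) - 400240/(2 - √390) = 118336*(4/1391) - 400240/(2 - √390) = 473344/1391 - 400240/(2 - √390)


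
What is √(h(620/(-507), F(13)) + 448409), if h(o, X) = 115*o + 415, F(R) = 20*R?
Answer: 2*√170611851/39 ≈ 669.84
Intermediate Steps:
h(o, X) = 415 + 115*o
√(h(620/(-507), F(13)) + 448409) = √((415 + 115*(620/(-507))) + 448409) = √((415 + 115*(620*(-1/507))) + 448409) = √((415 + 115*(-620/507)) + 448409) = √((415 - 71300/507) + 448409) = √(139105/507 + 448409) = √(227482468/507) = 2*√170611851/39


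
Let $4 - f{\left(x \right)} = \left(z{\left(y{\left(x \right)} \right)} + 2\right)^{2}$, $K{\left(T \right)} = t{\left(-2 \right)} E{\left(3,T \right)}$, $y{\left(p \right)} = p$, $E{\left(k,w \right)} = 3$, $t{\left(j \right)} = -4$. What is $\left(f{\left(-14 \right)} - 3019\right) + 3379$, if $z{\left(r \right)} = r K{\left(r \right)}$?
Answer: $-28536$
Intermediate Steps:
$K{\left(T \right)} = -12$ ($K{\left(T \right)} = \left(-4\right) 3 = -12$)
$z{\left(r \right)} = - 12 r$ ($z{\left(r \right)} = r \left(-12\right) = - 12 r$)
$f{\left(x \right)} = 4 - \left(2 - 12 x\right)^{2}$ ($f{\left(x \right)} = 4 - \left(- 12 x + 2\right)^{2} = 4 - \left(2 - 12 x\right)^{2}$)
$\left(f{\left(-14 \right)} - 3019\right) + 3379 = \left(48 \left(-14\right) \left(1 - -42\right) - 3019\right) + 3379 = \left(48 \left(-14\right) \left(1 + 42\right) - 3019\right) + 3379 = \left(48 \left(-14\right) 43 - 3019\right) + 3379 = \left(-28896 - 3019\right) + 3379 = -31915 + 3379 = -28536$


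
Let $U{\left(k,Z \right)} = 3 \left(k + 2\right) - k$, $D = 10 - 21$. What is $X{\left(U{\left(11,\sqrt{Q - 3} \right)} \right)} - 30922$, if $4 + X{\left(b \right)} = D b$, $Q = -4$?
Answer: $-31234$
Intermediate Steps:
$D = -11$ ($D = 10 - 21 = -11$)
$U{\left(k,Z \right)} = 6 + 2 k$ ($U{\left(k,Z \right)} = 3 \left(2 + k\right) - k = \left(6 + 3 k\right) - k = 6 + 2 k$)
$X{\left(b \right)} = -4 - 11 b$
$X{\left(U{\left(11,\sqrt{Q - 3} \right)} \right)} - 30922 = \left(-4 - 11 \left(6 + 2 \cdot 11\right)\right) - 30922 = \left(-4 - 11 \left(6 + 22\right)\right) - 30922 = \left(-4 - 308\right) - 30922 = -312 - 30922 = -31234$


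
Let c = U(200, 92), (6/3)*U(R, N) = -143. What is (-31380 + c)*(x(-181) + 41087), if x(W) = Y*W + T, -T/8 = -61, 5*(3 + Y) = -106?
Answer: -7226799864/5 ≈ -1.4454e+9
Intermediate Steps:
Y = -121/5 (Y = -3 + (⅕)*(-106) = -3 - 106/5 = -121/5 ≈ -24.200)
T = 488 (T = -8*(-61) = 488)
x(W) = 488 - 121*W/5 (x(W) = -121*W/5 + 488 = 488 - 121*W/5)
U(R, N) = -143/2 (U(R, N) = (½)*(-143) = -143/2)
c = -143/2 ≈ -71.500
(-31380 + c)*(x(-181) + 41087) = (-31380 - 143/2)*((488 - 121/5*(-181)) + 41087) = -62903*((488 + 21901/5) + 41087)/2 = -62903*(24341/5 + 41087)/2 = -62903/2*229776/5 = -7226799864/5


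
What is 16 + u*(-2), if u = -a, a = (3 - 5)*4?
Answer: 0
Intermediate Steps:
a = -8 (a = -2*4 = -8)
u = 8 (u = -1*(-8) = 8)
16 + u*(-2) = 16 + 8*(-2) = 16 - 16 = 0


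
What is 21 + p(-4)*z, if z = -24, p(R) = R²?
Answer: -363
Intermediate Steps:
21 + p(-4)*z = 21 + (-4)²*(-24) = 21 + 16*(-24) = 21 - 384 = -363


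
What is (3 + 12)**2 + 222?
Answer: 447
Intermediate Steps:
(3 + 12)**2 + 222 = 15**2 + 222 = 225 + 222 = 447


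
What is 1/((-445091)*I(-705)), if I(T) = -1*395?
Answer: 1/175810945 ≈ 5.6879e-9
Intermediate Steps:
I(T) = -395
1/((-445091)*I(-705)) = 1/(-445091*(-395)) = -1/445091*(-1/395) = 1/175810945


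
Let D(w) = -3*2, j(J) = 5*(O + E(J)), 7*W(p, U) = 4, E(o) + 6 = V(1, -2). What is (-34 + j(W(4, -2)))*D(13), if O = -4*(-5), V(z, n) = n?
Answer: -156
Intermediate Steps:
O = 20
E(o) = -8 (E(o) = -6 - 2 = -8)
W(p, U) = 4/7 (W(p, U) = (⅐)*4 = 4/7)
j(J) = 60 (j(J) = 5*(20 - 8) = 5*12 = 60)
D(w) = -6
(-34 + j(W(4, -2)))*D(13) = (-34 + 60)*(-6) = 26*(-6) = -156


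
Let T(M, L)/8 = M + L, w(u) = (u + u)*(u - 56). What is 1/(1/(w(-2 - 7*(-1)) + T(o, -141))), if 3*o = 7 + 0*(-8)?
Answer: -4858/3 ≈ -1619.3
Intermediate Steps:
o = 7/3 (o = (7 + 0*(-8))/3 = (7 + 0)/3 = (⅓)*7 = 7/3 ≈ 2.3333)
w(u) = 2*u*(-56 + u) (w(u) = (2*u)*(-56 + u) = 2*u*(-56 + u))
T(M, L) = 8*L + 8*M (T(M, L) = 8*(M + L) = 8*(L + M) = 8*L + 8*M)
1/(1/(w(-2 - 7*(-1)) + T(o, -141))) = 1/(1/(2*(-2 - 7*(-1))*(-56 + (-2 - 7*(-1))) + (8*(-141) + 8*(7/3)))) = 1/(1/(2*(-2 + 7)*(-56 + (-2 + 7)) + (-1128 + 56/3))) = 1/(1/(2*5*(-56 + 5) - 3328/3)) = 1/(1/(2*5*(-51) - 3328/3)) = 1/(1/(-510 - 3328/3)) = 1/(1/(-4858/3)) = 1/(-3/4858) = -4858/3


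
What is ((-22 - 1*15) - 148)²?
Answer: 34225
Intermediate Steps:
((-22 - 1*15) - 148)² = ((-22 - 15) - 148)² = (-37 - 148)² = (-185)² = 34225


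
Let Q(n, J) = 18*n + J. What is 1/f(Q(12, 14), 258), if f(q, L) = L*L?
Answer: 1/66564 ≈ 1.5023e-5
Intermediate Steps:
Q(n, J) = J + 18*n
f(q, L) = L**2
1/f(Q(12, 14), 258) = 1/(258**2) = 1/66564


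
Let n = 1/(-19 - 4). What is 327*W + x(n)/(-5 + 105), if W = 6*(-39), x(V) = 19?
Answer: -7651781/100 ≈ -76518.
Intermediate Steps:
n = -1/23 (n = 1/(-23) = -1/23 ≈ -0.043478)
W = -234
327*W + x(n)/(-5 + 105) = 327*(-234) + 19/(-5 + 105) = -76518 + 19/100 = -7651781/100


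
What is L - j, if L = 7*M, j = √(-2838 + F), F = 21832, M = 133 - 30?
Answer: 721 - √18994 ≈ 583.18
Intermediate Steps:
M = 103
j = √18994 (j = √(-2838 + 21832) = √18994 ≈ 137.82)
L = 721 (L = 7*103 = 721)
L - j = 721 - √18994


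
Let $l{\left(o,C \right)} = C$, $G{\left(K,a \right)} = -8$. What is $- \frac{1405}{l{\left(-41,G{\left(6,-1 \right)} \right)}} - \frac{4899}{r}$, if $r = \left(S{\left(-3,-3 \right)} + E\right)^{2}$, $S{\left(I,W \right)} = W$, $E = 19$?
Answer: $\frac{40061}{256} \approx 156.49$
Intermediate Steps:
$r = 256$ ($r = \left(-3 + 19\right)^{2} = 16^{2} = 256$)
$- \frac{1405}{l{\left(-41,G{\left(6,-1 \right)} \right)}} - \frac{4899}{r} = - \frac{1405}{-8} - \frac{4899}{256} = \left(-1405\right) \left(- \frac{1}{8}\right) - \frac{4899}{256} = \frac{1405}{8} - \frac{4899}{256} = \frac{40061}{256}$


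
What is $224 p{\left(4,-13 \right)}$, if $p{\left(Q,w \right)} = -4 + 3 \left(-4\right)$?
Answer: $-3584$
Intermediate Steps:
$p{\left(Q,w \right)} = -16$ ($p{\left(Q,w \right)} = -4 - 12 = -16$)
$224 p{\left(4,-13 \right)} = 224 \left(-16\right) = -3584$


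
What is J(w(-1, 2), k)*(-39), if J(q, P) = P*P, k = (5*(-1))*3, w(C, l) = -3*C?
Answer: -8775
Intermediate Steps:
k = -15 (k = -5*3 = -15)
J(q, P) = P²
J(w(-1, 2), k)*(-39) = (-15)²*(-39) = 225*(-39) = -8775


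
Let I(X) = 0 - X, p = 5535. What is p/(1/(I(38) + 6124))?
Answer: 33686010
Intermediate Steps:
I(X) = -X
p/(1/(I(38) + 6124)) = 5535/(1/(-1*38 + 6124)) = 5535/(1/(-38 + 6124)) = 5535/(1/6086) = 5535*6086 = 33686010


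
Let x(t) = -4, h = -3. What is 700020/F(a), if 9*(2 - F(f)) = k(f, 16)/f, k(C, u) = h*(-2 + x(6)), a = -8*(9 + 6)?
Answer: 42001200/121 ≈ 3.4712e+5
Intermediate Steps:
a = -120 (a = -8*15 = -120)
k(C, u) = 18 (k(C, u) = -3*(-2 - 4) = -3*(-6) = 18)
F(f) = 2 - 2/f
700020/F(a) = 700020/(2 - 2/(-120)) = 700020/(2 - 2*(-1/120)) = 700020/(2 + 1/60) = 700020/(121/60) = 700020*(60/121) = 42001200/121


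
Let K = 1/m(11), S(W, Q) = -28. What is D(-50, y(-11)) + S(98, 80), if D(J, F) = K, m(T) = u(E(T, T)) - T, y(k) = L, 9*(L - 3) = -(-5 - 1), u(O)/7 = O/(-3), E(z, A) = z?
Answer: -3083/110 ≈ -28.027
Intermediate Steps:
u(O) = -7*O/3 (u(O) = 7*(O/(-3)) = 7*(O*(-1/3)) = 7*(-O/3) = -7*O/3)
L = 11/3 (L = 3 + (-(-5 - 1))/9 = 3 + (-1*(-6))/9 = 3 + (1/9)*6 = 3 + 2/3 = 11/3 ≈ 3.6667)
y(k) = 11/3
m(T) = -10*T/3 (m(T) = -7*T/3 - T = -10*T/3)
K = -3/110 (K = 1/(-10/3*11) = 1/(-110/3) = -3/110 ≈ -0.027273)
D(J, F) = -3/110
D(-50, y(-11)) + S(98, 80) = -3/110 - 28 = -3083/110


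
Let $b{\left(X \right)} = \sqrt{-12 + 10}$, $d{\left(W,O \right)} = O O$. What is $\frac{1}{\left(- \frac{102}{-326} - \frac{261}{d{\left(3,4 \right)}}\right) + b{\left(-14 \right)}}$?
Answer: $- \frac{108824016}{1754745857} - \frac{6801664 i \sqrt{2}}{1754745857} \approx -0.062017 - 0.0054817 i$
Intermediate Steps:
$d{\left(W,O \right)} = O^{2}$
$b{\left(X \right)} = i \sqrt{2}$ ($b{\left(X \right)} = \sqrt{-2} = i \sqrt{2}$)
$\frac{1}{\left(- \frac{102}{-326} - \frac{261}{d{\left(3,4 \right)}}\right) + b{\left(-14 \right)}} = \frac{1}{\left(- \frac{102}{-326} - \frac{261}{4^{2}}\right) + i \sqrt{2}} = \frac{1}{\left(\left(-102\right) \left(- \frac{1}{326}\right) - \frac{261}{16}\right) + i \sqrt{2}} = \frac{1}{\left(\frac{51}{163} - \frac{261}{16}\right) + i \sqrt{2}} = \frac{1}{- \frac{41727}{2608} + i \sqrt{2}}$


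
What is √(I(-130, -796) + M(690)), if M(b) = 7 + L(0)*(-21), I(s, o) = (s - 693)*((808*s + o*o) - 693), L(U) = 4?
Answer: I*√434447786 ≈ 20843.0*I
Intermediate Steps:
I(s, o) = (-693 + s)*(-693 + o² + 808*s) (I(s, o) = (-693 + s)*((808*s + o²) - 693) = (-693 + s)*((o² + 808*s) - 693) = (-693 + s)*(-693 + o² + 808*s))
M(b) = -77 (M(b) = 7 + 4*(-21) = 7 - 84 = -77)
√(I(-130, -796) + M(690)) = √((480249 - 560637*(-130) - 693*(-796)² + 808*(-130)² - 130*(-796)²) - 77) = √((480249 + 72882810 - 693*633616 + 808*16900 - 130*633616) - 77) = √((480249 + 72882810 - 439095888 + 13655200 - 82370080) - 77) = √(-434447709 - 77) = √(-434447786) = I*√434447786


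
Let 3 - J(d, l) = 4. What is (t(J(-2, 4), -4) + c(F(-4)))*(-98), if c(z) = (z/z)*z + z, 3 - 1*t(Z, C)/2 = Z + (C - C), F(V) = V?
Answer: 0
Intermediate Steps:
J(d, l) = -1 (J(d, l) = 3 - 1*4 = 3 - 4 = -1)
t(Z, C) = 6 - 2*Z (t(Z, C) = 6 - 2*(Z + (C - C)) = 6 - 2*(Z + 0) = 6 - 2*Z)
c(z) = 2*z (c(z) = 1*z + z = z + z = 2*z)
(t(J(-2, 4), -4) + c(F(-4)))*(-98) = ((6 - 2*(-1)) + 2*(-4))*(-98) = ((6 + 2) - 8)*(-98) = (8 - 8)*(-98) = 0*(-98) = 0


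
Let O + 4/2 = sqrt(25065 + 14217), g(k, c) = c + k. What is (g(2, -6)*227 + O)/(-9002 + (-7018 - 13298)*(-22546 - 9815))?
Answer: -65/46959791 + sqrt(39282)/657437074 ≈ -1.0827e-6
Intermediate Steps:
O = -2 + sqrt(39282) (O = -2 + sqrt(25065 + 14217) = -2 + sqrt(39282) ≈ 196.20)
(g(2, -6)*227 + O)/(-9002 + (-7018 - 13298)*(-22546 - 9815)) = ((-6 + 2)*227 + (-2 + sqrt(39282)))/(-9002 + (-7018 - 13298)*(-22546 - 9815)) = (-4*227 + (-2 + sqrt(39282)))/(-9002 - 20316*(-32361)) = (-908 + (-2 + sqrt(39282)))/(-9002 + 657446076) = (-910 + sqrt(39282))/657437074 = (-910 + sqrt(39282))*(1/657437074) = -65/46959791 + sqrt(39282)/657437074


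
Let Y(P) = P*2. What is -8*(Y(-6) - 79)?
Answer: 728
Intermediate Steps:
Y(P) = 2*P
-8*(Y(-6) - 79) = -8*(2*(-6) - 79) = -8*(-12 - 79) = -8*(-91) = 728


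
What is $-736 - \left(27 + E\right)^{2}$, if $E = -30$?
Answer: $-745$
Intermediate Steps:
$-736 - \left(27 + E\right)^{2} = -736 - \left(27 - 30\right)^{2} = -736 - \left(-3\right)^{2} = -736 - 9 = -745$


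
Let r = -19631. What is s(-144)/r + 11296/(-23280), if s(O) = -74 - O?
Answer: -13961336/28563105 ≈ -0.48879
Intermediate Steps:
s(-144)/r + 11296/(-23280) = (-74 - 1*(-144))/(-19631) + 11296/(-23280) = (-74 + 144)*(-1/19631) + 11296*(-1/23280) = 70*(-1/19631) - 706/1455 = -70/19631 - 706/1455 = -13961336/28563105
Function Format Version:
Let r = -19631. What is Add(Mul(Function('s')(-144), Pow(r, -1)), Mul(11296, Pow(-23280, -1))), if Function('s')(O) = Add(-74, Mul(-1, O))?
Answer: Rational(-13961336, 28563105) ≈ -0.48879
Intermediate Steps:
Add(Mul(Function('s')(-144), Pow(r, -1)), Mul(11296, Pow(-23280, -1))) = Add(Mul(Add(-74, Mul(-1, -144)), Pow(-19631, -1)), Mul(11296, Pow(-23280, -1))) = Add(Mul(Add(-74, 144), Rational(-1, 19631)), Mul(11296, Rational(-1, 23280))) = Add(Mul(70, Rational(-1, 19631)), Rational(-706, 1455)) = Add(Rational(-70, 19631), Rational(-706, 1455)) = Rational(-13961336, 28563105)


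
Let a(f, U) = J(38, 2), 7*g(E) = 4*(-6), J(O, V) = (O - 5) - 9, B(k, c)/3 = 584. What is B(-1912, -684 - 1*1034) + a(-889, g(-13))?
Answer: 1776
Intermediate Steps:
B(k, c) = 1752 (B(k, c) = 3*584 = 1752)
J(O, V) = -14 + O (J(O, V) = (-5 + O) - 9 = -14 + O)
g(E) = -24/7 (g(E) = (4*(-6))/7 = (⅐)*(-24) = -24/7)
a(f, U) = 24 (a(f, U) = -14 + 38 = 24)
B(-1912, -684 - 1*1034) + a(-889, g(-13)) = 1752 + 24 = 1776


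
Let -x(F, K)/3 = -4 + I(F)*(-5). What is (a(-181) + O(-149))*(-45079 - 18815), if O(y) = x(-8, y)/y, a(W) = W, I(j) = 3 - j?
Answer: 1734466524/149 ≈ 1.1641e+7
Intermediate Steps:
x(F, K) = 57 - 15*F (x(F, K) = -3*(-4 + (3 - F)*(-5)) = -3*(-4 + (-15 + 5*F)) = -3*(-19 + 5*F) = 57 - 15*F)
O(y) = 177/y (O(y) = (57 - 15*(-8))/y = (57 + 120)/y = 177/y)
(a(-181) + O(-149))*(-45079 - 18815) = (-181 + 177/(-149))*(-45079 - 18815) = (-181 + 177*(-1/149))*(-63894) = (-181 - 177/149)*(-63894) = -27146/149*(-63894) = 1734466524/149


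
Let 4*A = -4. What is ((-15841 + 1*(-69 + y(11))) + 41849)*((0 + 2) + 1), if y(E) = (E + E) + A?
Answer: 77880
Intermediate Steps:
A = -1 (A = (¼)*(-4) = -1)
y(E) = -1 + 2*E (y(E) = (E + E) - 1 = 2*E - 1 = -1 + 2*E)
((-15841 + 1*(-69 + y(11))) + 41849)*((0 + 2) + 1) = ((-15841 + 1*(-69 + (-1 + 2*11))) + 41849)*((0 + 2) + 1) = ((-15841 + 1*(-69 + (-1 + 22))) + 41849)*(2 + 1) = ((-15841 + 1*(-69 + 21)) + 41849)*3 = ((-15841 + 1*(-48)) + 41849)*3 = ((-15841 - 48) + 41849)*3 = (-15889 + 41849)*3 = 25960*3 = 77880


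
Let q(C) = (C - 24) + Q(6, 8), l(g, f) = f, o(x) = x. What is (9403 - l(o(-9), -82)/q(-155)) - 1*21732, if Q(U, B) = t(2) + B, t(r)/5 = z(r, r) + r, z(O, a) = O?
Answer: -1861761/151 ≈ -12330.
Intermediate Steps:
t(r) = 10*r (t(r) = 5*(r + r) = 5*(2*r) = 10*r)
Q(U, B) = 20 + B (Q(U, B) = 10*2 + B = 20 + B)
q(C) = 4 + C (q(C) = (C - 24) + (20 + 8) = (-24 + C) + 28 = 4 + C)
(9403 - l(o(-9), -82)/q(-155)) - 1*21732 = (9403 - (-82)/(4 - 155)) - 1*21732 = (9403 - (-82)/(-151)) - 21732 = (9403 - (-82)*(-1)/151) - 21732 = (9403 - 1*82/151) - 21732 = (9403 - 82/151) - 21732 = 1419771/151 - 21732 = -1861761/151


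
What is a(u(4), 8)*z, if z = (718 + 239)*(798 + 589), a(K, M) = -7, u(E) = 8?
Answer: -9291513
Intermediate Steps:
z = 1327359 (z = 957*1387 = 1327359)
a(u(4), 8)*z = -7*1327359 = -9291513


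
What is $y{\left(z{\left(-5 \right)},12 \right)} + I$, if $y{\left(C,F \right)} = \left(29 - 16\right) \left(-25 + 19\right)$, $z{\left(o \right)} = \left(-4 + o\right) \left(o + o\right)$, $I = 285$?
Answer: $207$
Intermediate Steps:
$z{\left(o \right)} = 2 o \left(-4 + o\right)$ ($z{\left(o \right)} = \left(-4 + o\right) 2 o = 2 o \left(-4 + o\right)$)
$y{\left(C,F \right)} = -78$ ($y{\left(C,F \right)} = 13 \left(-6\right) = -78$)
$y{\left(z{\left(-5 \right)},12 \right)} + I = -78 + 285 = 207$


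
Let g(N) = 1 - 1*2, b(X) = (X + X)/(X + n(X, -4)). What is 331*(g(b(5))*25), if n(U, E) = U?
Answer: -8275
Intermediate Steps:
b(X) = 1 (b(X) = (X + X)/(X + X) = (2*X)/((2*X)) = (2*X)*(1/(2*X)) = 1)
g(N) = -1 (g(N) = 1 - 2 = -1)
331*(g(b(5))*25) = 331*(-1*25) = 331*(-25) = -8275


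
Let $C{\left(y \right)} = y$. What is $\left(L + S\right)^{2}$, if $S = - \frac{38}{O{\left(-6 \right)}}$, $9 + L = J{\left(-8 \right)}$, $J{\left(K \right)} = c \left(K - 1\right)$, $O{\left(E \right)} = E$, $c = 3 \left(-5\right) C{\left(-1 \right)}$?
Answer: $\frac{170569}{9} \approx 18952.0$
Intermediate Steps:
$c = 15$ ($c = 3 \left(-5\right) \left(-1\right) = \left(-15\right) \left(-1\right) = 15$)
$J{\left(K \right)} = -15 + 15 K$ ($J{\left(K \right)} = 15 \left(K - 1\right) = 15 \left(-1 + K\right) = -15 + 15 K$)
$L = -144$ ($L = -9 + \left(-15 + 15 \left(-8\right)\right) = -9 - 135 = -144$)
$S = \frac{19}{3}$ ($S = - \frac{38}{-6} = \left(-38\right) \left(- \frac{1}{6}\right) = \frac{19}{3} \approx 6.3333$)
$\left(L + S\right)^{2} = \left(-144 + \frac{19}{3}\right)^{2} = \left(- \frac{413}{3}\right)^{2} = \frac{170569}{9}$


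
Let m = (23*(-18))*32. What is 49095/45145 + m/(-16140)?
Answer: 23174571/12144005 ≈ 1.9083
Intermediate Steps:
m = -13248 (m = -414*32 = -13248)
49095/45145 + m/(-16140) = 49095/45145 - 13248/(-16140) = 49095*(1/45145) - 13248*(-1/16140) = 9819/9029 + 1104/1345 = 23174571/12144005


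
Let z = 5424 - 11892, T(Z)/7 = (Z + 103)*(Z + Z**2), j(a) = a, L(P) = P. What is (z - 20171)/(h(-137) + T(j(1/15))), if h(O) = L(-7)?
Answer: -89906625/149527 ≈ -601.27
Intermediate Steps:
h(O) = -7
T(Z) = 7*(103 + Z)*(Z + Z**2) (T(Z) = 7*((Z + 103)*(Z + Z**2)) = 7*((103 + Z)*(Z + Z**2)) = 7*(103 + Z)*(Z + Z**2))
z = -6468
(z - 20171)/(h(-137) + T(j(1/15))) = (-6468 - 20171)/(-7 + 7*(1/15)*(103 + (1/15)**2 + 104*(1/15))) = -26639/(-7 + 7*(1*(1/15))*(103 + (1*(1/15))**2 + 104*(1*(1/15)))) = -26639/(-7 + 7*(1/15)*(103 + (1/15)**2 + 104*(1/15))) = -26639/(-7 + 7*(1/15)*(103 + 1/225 + 104/15)) = -26639/(-7 + 7*(1/15)*(24736/225)) = -26639/(-7 + 173152/3375) = -26639/149527/3375 = -26639*3375/149527 = -89906625/149527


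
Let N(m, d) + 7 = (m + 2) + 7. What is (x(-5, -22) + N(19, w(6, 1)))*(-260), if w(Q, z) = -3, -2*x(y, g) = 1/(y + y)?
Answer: -5473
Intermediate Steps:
x(y, g) = -1/(4*y) (x(y, g) = -1/(2*(y + y)) = -1/(2*y)/2 = -1/(4*y))
N(m, d) = 2 + m (N(m, d) = -7 + ((m + 2) + 7) = -7 + ((2 + m) + 7) = -7 + (9 + m) = 2 + m)
(x(-5, -22) + N(19, w(6, 1)))*(-260) = (-¼/(-5) + (2 + 19))*(-260) = (-¼*(-⅕) + 21)*(-260) = (1/20 + 21)*(-260) = (421/20)*(-260) = -5473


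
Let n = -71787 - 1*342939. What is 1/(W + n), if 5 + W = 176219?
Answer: -1/238512 ≈ -4.1927e-6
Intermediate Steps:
W = 176214 (W = -5 + 176219 = 176214)
n = -414726 (n = -71787 - 342939 = -414726)
1/(W + n) = 1/(176214 - 414726) = 1/(-238512) = -1/238512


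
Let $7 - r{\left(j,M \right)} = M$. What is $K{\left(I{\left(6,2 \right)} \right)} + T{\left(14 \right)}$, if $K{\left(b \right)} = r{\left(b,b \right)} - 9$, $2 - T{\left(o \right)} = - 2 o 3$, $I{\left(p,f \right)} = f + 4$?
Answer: $78$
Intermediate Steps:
$r{\left(j,M \right)} = 7 - M$
$I{\left(p,f \right)} = 4 + f$
$T{\left(o \right)} = 2 + 6 o$ ($T{\left(o \right)} = 2 - - 2 o 3 = 2 - - 6 o = 2 + 6 o$)
$K{\left(b \right)} = -2 - b$ ($K{\left(b \right)} = \left(7 - b\right) - 9 = -2 - b$)
$K{\left(I{\left(6,2 \right)} \right)} + T{\left(14 \right)} = \left(-2 - \left(4 + 2\right)\right) + \left(2 + 6 \cdot 14\right) = \left(-2 - 6\right) + \left(2 + 84\right) = \left(-2 - 6\right) + 86 = -8 + 86 = 78$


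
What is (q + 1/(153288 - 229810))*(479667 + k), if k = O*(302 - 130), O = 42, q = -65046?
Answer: -2423475614279583/76522 ≈ -3.1670e+10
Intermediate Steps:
k = 7224 (k = 42*(302 - 130) = 42*172 = 7224)
(q + 1/(153288 - 229810))*(479667 + k) = (-65046 + 1/(153288 - 229810))*(479667 + 7224) = (-65046 + 1/(-76522))*486891 = (-65046 - 1/76522)*486891 = -4977450013/76522*486891 = -2423475614279583/76522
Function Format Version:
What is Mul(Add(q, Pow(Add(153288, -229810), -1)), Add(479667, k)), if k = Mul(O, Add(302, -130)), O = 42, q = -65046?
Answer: Rational(-2423475614279583, 76522) ≈ -3.1670e+10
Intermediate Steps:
k = 7224 (k = Mul(42, Add(302, -130)) = Mul(42, 172) = 7224)
Mul(Add(q, Pow(Add(153288, -229810), -1)), Add(479667, k)) = Mul(Add(-65046, Pow(Add(153288, -229810), -1)), Add(479667, 7224)) = Mul(Add(-65046, Pow(-76522, -1)), 486891) = Mul(Add(-65046, Rational(-1, 76522)), 486891) = Mul(Rational(-4977450013, 76522), 486891) = Rational(-2423475614279583, 76522)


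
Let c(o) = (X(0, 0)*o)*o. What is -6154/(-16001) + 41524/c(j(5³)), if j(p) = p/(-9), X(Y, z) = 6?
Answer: 9065900824/250015625 ≈ 36.261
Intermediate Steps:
j(p) = -p/9 (j(p) = p*(-⅑) = -p/9)
c(o) = 6*o² (c(o) = (6*o)*o = 6*o²)
-6154/(-16001) + 41524/c(j(5³)) = -6154/(-16001) + 41524/((6*(-⅑*5³)²)) = -6154*(-1/16001) + 41524/((6*(-⅑*125)²)) = 6154/16001 + 41524/((6*(-125/9)²)) = 6154/16001 + 41524/((6*(15625/81))) = 6154/16001 + 41524/(31250/27) = 6154/16001 + 41524*(27/31250) = 6154/16001 + 560574/15625 = 9065900824/250015625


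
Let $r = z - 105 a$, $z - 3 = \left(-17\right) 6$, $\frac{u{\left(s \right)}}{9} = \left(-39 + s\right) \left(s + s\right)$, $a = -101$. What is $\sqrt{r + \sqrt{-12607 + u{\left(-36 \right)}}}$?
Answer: $\sqrt{10506 + \sqrt{35993}} \approx 103.42$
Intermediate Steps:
$u{\left(s \right)} = 18 s \left(-39 + s\right)$ ($u{\left(s \right)} = 9 \left(-39 + s\right) \left(s + s\right) = 9 \left(-39 + s\right) 2 s = 9 \cdot 2 s \left(-39 + s\right) = 18 s \left(-39 + s\right)$)
$z = -99$ ($z = 3 - 102 = -99$)
$r = 10506$ ($r = -99 - -10605 = -99 + 10605 = 10506$)
$\sqrt{r + \sqrt{-12607 + u{\left(-36 \right)}}} = \sqrt{10506 + \sqrt{-12607 + 18 \left(-36\right) \left(-39 - 36\right)}} = \sqrt{10506 + \sqrt{-12607 + 18 \left(-36\right) \left(-75\right)}} = \sqrt{10506 + \sqrt{-12607 + 48600}} = \sqrt{10506 + \sqrt{35993}}$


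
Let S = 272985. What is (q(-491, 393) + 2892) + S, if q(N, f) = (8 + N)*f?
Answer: 86058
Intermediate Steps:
q(N, f) = f*(8 + N)
(q(-491, 393) + 2892) + S = (393*(8 - 491) + 2892) + 272985 = (393*(-483) + 2892) + 272985 = (-189819 + 2892) + 272985 = -186927 + 272985 = 86058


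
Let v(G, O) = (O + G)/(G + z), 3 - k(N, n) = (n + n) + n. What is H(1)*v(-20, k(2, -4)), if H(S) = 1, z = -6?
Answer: 5/26 ≈ 0.19231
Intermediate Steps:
k(N, n) = 3 - 3*n (k(N, n) = 3 - ((n + n) + n) = 3 - (2*n + n) = 3 - 3*n)
v(G, O) = (G + O)/(-6 + G) (v(G, O) = (O + G)/(G - 6) = (G + O)/(-6 + G))
H(1)*v(-20, k(2, -4)) = 1*((-20 + (3 - 3*(-4)))/(-6 - 20)) = 1*((-20 + (3 + 12))/(-26)) = 1*(-(-20 + 15)/26) = 1*(-1/26*(-5)) = 1*(5/26) = 5/26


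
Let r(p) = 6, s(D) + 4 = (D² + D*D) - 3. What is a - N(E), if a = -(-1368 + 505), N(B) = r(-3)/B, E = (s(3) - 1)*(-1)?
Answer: 4318/5 ≈ 863.60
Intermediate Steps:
s(D) = -7 + 2*D² (s(D) = -4 + ((D² + D*D) - 3) = -4 + ((D² + D²) - 3) = -4 + (2*D² - 3) = -4 + (-3 + 2*D²) = -7 + 2*D²)
E = -10 (E = ((-7 + 2*3²) - 1)*(-1) = ((-7 + 2*9) - 1)*(-1) = ((-7 + 18) - 1)*(-1) = (11 - 1)*(-1) = 10*(-1) = -10)
N(B) = 6/B
a = 863 (a = -1*(-863) = 863)
a - N(E) = 863 - 6/(-10) = 863 - 6*(-1)/10 = 863 - 1*(-⅗) = 863 + ⅗ = 4318/5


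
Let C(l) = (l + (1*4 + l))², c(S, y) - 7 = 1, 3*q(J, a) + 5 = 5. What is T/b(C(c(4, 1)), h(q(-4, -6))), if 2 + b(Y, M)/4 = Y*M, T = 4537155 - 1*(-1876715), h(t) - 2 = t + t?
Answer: 3206935/1596 ≈ 2009.4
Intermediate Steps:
q(J, a) = 0 (q(J, a) = -5/3 + (⅓)*5 = -5/3 + 5/3 = 0)
c(S, y) = 8 (c(S, y) = 7 + 1 = 8)
C(l) = (4 + 2*l)² (C(l) = (l + (4 + l))² = (4 + 2*l)²)
h(t) = 2 + 2*t (h(t) = 2 + (t + t) = 2 + 2*t)
T = 6413870 (T = 4537155 + 1876715 = 6413870)
b(Y, M) = -8 + 4*M*Y (b(Y, M) = -8 + 4*(Y*M) = -8 + 4*(M*Y) = -8 + 4*M*Y)
T/b(C(c(4, 1)), h(q(-4, -6))) = 6413870/(-8 + 4*(2 + 2*0)*(4*(2 + 8)²)) = 6413870/(-8 + 4*(2 + 0)*(4*10²)) = 6413870/(-8 + 4*2*(4*100)) = 6413870/(-8 + 4*2*400) = 6413870/(-8 + 3200) = 6413870/3192 = 6413870*(1/3192) = 3206935/1596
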